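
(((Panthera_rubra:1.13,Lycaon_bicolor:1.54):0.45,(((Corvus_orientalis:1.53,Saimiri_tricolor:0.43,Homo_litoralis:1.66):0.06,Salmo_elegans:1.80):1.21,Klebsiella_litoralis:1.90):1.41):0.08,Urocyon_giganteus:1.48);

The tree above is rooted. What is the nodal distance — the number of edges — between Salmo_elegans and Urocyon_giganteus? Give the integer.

The MRCA of Salmo_elegans and Urocyon_giganteus is the root of the tree.
From Salmo_elegans up to that node: 4 branches. From Urocyon_giganteus up to the same node: 1 branch. Total: 4 + 1 = 5.

5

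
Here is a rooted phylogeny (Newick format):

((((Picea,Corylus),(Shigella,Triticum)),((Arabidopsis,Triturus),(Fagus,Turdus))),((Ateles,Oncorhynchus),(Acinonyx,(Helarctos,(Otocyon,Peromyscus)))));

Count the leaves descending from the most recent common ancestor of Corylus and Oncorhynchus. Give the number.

The MRCA of Corylus and Oncorhynchus is the root, so the clade is the entire tree.
That clade contains 14 terminal taxa: Acinonyx, Arabidopsis, Ateles, Corylus, Fagus, Helarctos, Oncorhynchus, Otocyon, Peromyscus, Picea, Shigella, Triticum, Triturus, Turdus.

14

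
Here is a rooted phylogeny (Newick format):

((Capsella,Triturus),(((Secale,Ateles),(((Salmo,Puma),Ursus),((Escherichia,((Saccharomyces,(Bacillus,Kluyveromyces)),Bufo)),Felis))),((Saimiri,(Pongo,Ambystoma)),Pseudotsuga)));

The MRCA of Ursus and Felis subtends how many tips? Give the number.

9

The MRCA of Ursus and Felis is the node subtending (((Salmo,Puma),Ursus),((Escherichia,((Saccharomyces,(Bacillus,Kluyveromyces)),Bufo)),Felis)).
That clade contains 9 terminal taxa: Bacillus, Bufo, Escherichia, Felis, Kluyveromyces, Puma, Saccharomyces, Salmo, Ursus.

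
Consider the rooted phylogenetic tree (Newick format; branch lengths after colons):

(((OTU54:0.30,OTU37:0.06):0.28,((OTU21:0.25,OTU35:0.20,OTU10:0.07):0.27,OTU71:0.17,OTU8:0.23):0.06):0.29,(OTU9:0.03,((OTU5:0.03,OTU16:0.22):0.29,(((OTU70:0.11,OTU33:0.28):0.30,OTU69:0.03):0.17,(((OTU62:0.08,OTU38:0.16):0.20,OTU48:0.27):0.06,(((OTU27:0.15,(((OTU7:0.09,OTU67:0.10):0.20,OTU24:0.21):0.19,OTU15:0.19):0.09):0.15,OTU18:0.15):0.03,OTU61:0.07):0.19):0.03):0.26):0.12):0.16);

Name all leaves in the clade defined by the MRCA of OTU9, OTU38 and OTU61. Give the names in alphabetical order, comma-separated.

Tracing OTU9: it sits inside (OTU9,((OTU5,OTU16),(((OTU70,OTU33),OTU69),(((OTU62,OTU38),OTU48),(((OTU27,(((OTU7,OTU67),OTU24),OTU15)),OTU18),OTU61))))).
Tracing OTU38: it sits inside (OTU62,OTU38).
Tracing OTU61: it sits inside (((OTU27,(((OTU7,OTU67),OTU24),OTU15)),OTU18),OTU61).
The smallest clade enclosing all 3 is (OTU9,((OTU5,OTU16),(((OTU70,OTU33),OTU69),(((OTU62,OTU38),OTU48),(((OTU27,(((OTU7,OTU67),OTU24),OTU15)),OTU18),OTU61))))); the answer is its 16 terminal taxa in alphabetical order.

OTU15, OTU16, OTU18, OTU24, OTU27, OTU33, OTU38, OTU48, OTU5, OTU61, OTU62, OTU67, OTU69, OTU7, OTU70, OTU9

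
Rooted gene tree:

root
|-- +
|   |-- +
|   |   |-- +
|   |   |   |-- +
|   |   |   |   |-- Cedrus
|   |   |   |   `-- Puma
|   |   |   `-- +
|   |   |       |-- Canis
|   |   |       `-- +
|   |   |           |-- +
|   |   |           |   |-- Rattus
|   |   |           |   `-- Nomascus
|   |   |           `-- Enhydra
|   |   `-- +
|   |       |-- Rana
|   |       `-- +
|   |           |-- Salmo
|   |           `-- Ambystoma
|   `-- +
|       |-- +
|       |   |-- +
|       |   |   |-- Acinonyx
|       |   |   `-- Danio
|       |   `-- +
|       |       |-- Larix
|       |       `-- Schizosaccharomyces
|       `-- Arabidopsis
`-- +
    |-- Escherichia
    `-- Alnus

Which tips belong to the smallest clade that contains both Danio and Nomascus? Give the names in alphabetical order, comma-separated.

Acinonyx, Ambystoma, Arabidopsis, Canis, Cedrus, Danio, Enhydra, Larix, Nomascus, Puma, Rana, Rattus, Salmo, Schizosaccharomyces

Tracing Danio: it sits inside (Acinonyx,Danio).
Tracing Nomascus: it sits inside (Rattus,Nomascus).
The smallest clade enclosing both is ((((Cedrus,Puma),(Canis,((Rattus,Nomascus),Enhydra))),(Rana,(Salmo,Ambystoma))),(((Acinonyx,Danio),(Larix,Schizosaccharomyces)),Arabidopsis)); the answer is its 14 terminal taxa in alphabetical order.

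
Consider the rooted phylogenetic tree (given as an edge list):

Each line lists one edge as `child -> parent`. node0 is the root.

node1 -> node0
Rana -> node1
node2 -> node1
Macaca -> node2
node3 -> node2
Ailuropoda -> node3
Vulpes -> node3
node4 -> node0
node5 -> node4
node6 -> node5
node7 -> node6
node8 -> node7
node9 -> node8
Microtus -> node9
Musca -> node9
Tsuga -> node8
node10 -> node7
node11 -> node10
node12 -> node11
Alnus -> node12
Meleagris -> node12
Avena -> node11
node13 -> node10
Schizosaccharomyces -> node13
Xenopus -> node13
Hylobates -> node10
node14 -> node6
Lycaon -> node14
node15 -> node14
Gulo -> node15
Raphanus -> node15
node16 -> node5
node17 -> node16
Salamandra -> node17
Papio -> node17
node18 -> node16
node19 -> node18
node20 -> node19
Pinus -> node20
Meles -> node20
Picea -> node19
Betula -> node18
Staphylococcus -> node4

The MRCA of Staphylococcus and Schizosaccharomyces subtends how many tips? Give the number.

The MRCA of Staphylococcus and Schizosaccharomyces is the node subtending ((((((Microtus,Musca),Tsuga),(((Alnus,Meleagris),Avena),(Schizosaccharomyces,Xenopus),Hylobates)),(Lycaon,(Gulo,Raphanus))),((Salamandra,Papio),(((Pinus,Meles),Picea),Betula))),Staphylococcus).
That clade contains 19 terminal taxa: Alnus, Avena, Betula, Gulo, Hylobates, Lycaon, Meleagris, Meles, Microtus, Musca, Papio, Picea, Pinus, Raphanus, Salamandra, Schizosaccharomyces, Staphylococcus, Tsuga, Xenopus.

19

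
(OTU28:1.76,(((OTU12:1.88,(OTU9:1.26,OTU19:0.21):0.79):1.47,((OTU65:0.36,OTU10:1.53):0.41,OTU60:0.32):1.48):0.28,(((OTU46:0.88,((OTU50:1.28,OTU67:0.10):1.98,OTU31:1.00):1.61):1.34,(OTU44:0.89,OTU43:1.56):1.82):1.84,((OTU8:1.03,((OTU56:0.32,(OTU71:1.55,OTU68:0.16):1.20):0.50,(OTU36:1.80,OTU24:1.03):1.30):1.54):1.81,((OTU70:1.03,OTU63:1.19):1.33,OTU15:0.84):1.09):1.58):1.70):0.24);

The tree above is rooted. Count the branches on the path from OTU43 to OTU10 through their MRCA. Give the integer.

8

The MRCA of OTU43 and OTU10 is the node subtending (((OTU12,(OTU9,OTU19)),((OTU65,OTU10),OTU60)),(((OTU46,((OTU50,OTU67),OTU31)),(OTU44,OTU43)),((OTU8,((OTU56,(OTU71,OTU68)),(OTU36,OTU24))),((OTU70,OTU63),OTU15)))).
From OTU43 up to that node: 4 branches. From OTU10 up to the same node: 4 branches. Total: 4 + 4 = 8.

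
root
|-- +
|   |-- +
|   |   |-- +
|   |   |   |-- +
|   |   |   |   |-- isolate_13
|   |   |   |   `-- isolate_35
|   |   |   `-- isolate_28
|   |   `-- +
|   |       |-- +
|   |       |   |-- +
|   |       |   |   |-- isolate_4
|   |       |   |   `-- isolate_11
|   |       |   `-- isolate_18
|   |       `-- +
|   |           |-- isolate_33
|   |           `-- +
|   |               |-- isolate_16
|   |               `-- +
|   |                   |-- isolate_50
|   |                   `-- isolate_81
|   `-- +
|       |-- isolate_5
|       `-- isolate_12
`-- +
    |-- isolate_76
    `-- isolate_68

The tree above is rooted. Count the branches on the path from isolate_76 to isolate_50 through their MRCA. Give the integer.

9

The MRCA of isolate_76 and isolate_50 is the root of the tree.
From isolate_76 up to that node: 2 branches. From isolate_50 up to the same node: 7 branches. Total: 2 + 7 = 9.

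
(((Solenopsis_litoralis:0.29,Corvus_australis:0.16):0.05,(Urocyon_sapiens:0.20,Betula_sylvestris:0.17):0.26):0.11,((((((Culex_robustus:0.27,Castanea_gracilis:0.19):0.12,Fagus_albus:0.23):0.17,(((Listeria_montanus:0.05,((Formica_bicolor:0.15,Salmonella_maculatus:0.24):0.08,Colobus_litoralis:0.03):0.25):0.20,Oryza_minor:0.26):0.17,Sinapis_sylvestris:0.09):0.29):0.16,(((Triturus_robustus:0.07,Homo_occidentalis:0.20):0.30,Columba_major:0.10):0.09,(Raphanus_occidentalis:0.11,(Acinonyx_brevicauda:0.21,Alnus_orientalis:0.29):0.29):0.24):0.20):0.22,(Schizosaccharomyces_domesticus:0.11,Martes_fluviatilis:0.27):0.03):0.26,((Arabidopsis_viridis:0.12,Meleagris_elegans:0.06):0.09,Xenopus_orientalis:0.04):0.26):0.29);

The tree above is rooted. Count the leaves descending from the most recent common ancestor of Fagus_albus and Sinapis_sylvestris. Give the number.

The MRCA of Fagus_albus and Sinapis_sylvestris is the node subtending (((Culex_robustus,Castanea_gracilis),Fagus_albus),(((Listeria_montanus,((Formica_bicolor,Salmonella_maculatus),Colobus_litoralis)),Oryza_minor),Sinapis_sylvestris)).
That clade contains 9 terminal taxa: Castanea_gracilis, Colobus_litoralis, Culex_robustus, Fagus_albus, Formica_bicolor, Listeria_montanus, Oryza_minor, Salmonella_maculatus, Sinapis_sylvestris.

9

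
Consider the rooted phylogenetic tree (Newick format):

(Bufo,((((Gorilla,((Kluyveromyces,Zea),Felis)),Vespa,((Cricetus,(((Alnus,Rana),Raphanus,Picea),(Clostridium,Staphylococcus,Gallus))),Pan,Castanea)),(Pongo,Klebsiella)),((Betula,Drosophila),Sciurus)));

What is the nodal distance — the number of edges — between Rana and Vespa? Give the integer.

7

The MRCA of Rana and Vespa is the node subtending ((Gorilla,((Kluyveromyces,Zea),Felis)),Vespa,((Cricetus,(((Alnus,Rana),Raphanus,Picea),(Clostridium,Staphylococcus,Gallus))),Pan,Castanea)).
From Rana up to that node: 6 branches. From Vespa up to the same node: 1 branch. Total: 6 + 1 = 7.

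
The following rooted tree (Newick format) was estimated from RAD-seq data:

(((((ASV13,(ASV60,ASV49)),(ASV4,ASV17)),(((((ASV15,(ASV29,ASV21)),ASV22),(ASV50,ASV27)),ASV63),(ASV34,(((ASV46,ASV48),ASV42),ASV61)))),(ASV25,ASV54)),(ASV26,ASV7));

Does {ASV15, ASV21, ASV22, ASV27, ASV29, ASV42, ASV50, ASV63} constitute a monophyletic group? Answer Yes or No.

The MRCA of the listed taxa subtends (((((ASV15,(ASV29,ASV21)),ASV22),(ASV50,ASV27)),ASV63),(ASV34,(((ASV46,ASV48),ASV42),ASV61))).
That clade also contains ASV34, ASV46, ASV48, ASV61, which are not in the proposed group, so the group is not monophyletic.

No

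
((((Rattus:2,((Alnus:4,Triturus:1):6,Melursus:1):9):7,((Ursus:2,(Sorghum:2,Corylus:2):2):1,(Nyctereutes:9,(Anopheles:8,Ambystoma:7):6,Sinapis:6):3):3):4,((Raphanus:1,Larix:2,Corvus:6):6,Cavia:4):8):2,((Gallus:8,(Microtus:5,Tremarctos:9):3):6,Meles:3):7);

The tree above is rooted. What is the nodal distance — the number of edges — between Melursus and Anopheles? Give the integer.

The MRCA of Melursus and Anopheles is the node subtending ((Rattus,((Alnus,Triturus),Melursus)),((Ursus,(Sorghum,Corylus)),(Nyctereutes,(Anopheles,Ambystoma),Sinapis))).
From Melursus up to that node: 3 branches. From Anopheles up to the same node: 4 branches. Total: 3 + 4 = 7.

7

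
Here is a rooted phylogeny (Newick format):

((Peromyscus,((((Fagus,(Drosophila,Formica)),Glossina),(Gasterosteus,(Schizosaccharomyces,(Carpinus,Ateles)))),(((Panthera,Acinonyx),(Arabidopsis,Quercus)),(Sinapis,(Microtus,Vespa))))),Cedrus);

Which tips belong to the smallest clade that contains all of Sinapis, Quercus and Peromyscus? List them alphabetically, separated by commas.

Acinonyx, Arabidopsis, Ateles, Carpinus, Drosophila, Fagus, Formica, Gasterosteus, Glossina, Microtus, Panthera, Peromyscus, Quercus, Schizosaccharomyces, Sinapis, Vespa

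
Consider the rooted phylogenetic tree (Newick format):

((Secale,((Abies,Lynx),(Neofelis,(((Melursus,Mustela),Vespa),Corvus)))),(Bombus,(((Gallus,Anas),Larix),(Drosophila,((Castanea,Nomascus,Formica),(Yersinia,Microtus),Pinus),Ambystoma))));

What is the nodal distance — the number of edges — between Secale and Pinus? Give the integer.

The MRCA of Secale and Pinus is the root of the tree.
From Secale up to that node: 2 branches. From Pinus up to the same node: 5 branches. Total: 2 + 5 = 7.

7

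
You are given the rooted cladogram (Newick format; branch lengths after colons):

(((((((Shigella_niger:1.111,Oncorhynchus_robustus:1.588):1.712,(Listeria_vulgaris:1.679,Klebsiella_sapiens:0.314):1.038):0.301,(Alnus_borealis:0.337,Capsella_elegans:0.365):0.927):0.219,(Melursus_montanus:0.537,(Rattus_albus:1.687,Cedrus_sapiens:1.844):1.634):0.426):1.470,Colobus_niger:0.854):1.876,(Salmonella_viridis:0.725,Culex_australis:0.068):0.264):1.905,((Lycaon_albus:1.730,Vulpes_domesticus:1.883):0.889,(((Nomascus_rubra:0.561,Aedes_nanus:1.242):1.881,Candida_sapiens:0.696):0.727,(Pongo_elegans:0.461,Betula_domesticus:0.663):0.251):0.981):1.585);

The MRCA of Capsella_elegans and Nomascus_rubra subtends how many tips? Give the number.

19

The MRCA of Capsella_elegans and Nomascus_rubra is the root, so the clade is the entire tree.
That clade contains 19 terminal taxa: Aedes_nanus, Alnus_borealis, Betula_domesticus, Candida_sapiens, Capsella_elegans, Cedrus_sapiens, Colobus_niger, Culex_australis, Klebsiella_sapiens, Listeria_vulgaris, Lycaon_albus, Melursus_montanus, Nomascus_rubra, Oncorhynchus_robustus, Pongo_elegans, Rattus_albus, Salmonella_viridis, Shigella_niger, Vulpes_domesticus.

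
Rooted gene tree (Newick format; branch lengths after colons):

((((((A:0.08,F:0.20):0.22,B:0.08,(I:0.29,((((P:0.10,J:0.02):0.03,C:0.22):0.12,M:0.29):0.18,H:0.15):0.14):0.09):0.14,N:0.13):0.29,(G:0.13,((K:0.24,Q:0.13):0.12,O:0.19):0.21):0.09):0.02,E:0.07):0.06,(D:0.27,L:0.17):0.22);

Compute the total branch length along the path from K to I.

1.47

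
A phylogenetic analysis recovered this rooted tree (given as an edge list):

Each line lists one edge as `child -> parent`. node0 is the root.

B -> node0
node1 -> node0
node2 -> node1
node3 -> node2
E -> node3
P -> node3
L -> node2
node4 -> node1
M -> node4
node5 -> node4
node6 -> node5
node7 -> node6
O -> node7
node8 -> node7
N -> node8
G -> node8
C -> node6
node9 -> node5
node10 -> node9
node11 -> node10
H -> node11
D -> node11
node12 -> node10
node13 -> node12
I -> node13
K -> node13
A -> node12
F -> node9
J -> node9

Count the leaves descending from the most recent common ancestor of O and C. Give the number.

The MRCA of O and C is the node subtending ((O,(N,G)),C).
That clade contains 4 terminal taxa: C, G, N, O.

4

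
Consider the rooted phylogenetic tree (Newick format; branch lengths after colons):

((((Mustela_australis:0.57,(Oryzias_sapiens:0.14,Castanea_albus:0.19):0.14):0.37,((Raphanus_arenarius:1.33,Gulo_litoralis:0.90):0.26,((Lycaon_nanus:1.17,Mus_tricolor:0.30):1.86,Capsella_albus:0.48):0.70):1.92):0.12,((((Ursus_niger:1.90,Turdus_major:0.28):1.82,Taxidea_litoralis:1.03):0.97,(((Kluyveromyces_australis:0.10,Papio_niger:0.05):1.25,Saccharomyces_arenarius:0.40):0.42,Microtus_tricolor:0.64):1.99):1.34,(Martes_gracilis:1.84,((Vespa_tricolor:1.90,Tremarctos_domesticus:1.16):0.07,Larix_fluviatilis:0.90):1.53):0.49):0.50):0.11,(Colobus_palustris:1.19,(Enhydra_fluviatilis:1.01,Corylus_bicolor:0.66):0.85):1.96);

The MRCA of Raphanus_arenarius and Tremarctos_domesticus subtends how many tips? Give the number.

19

The MRCA of Raphanus_arenarius and Tremarctos_domesticus is the node subtending (((Mustela_australis,(Oryzias_sapiens,Castanea_albus)),((Raphanus_arenarius,Gulo_litoralis),((Lycaon_nanus,Mus_tricolor),Capsella_albus))),((((Ursus_niger,Turdus_major),Taxidea_litoralis),(((Kluyveromyces_australis,Papio_niger),Saccharomyces_arenarius),Microtus_tricolor)),(Martes_gracilis,((Vespa_tricolor,Tremarctos_domesticus),Larix_fluviatilis)))).
That clade contains 19 terminal taxa: Capsella_albus, Castanea_albus, Gulo_litoralis, Kluyveromyces_australis, Larix_fluviatilis, Lycaon_nanus, Martes_gracilis, Microtus_tricolor, Mus_tricolor, Mustela_australis, Oryzias_sapiens, Papio_niger, Raphanus_arenarius, Saccharomyces_arenarius, Taxidea_litoralis, Tremarctos_domesticus, Turdus_major, Ursus_niger, Vespa_tricolor.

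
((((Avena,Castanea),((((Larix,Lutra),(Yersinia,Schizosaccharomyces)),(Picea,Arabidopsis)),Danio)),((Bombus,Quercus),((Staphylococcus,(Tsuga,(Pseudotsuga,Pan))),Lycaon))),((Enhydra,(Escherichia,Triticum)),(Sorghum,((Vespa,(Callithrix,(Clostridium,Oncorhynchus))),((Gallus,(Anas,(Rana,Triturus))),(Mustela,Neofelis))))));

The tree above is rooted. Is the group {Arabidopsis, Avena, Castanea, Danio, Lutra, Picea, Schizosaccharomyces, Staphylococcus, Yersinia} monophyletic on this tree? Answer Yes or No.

The MRCA of the listed taxa subtends (((Avena,Castanea),((((Larix,Lutra),(Yersinia,Schizosaccharomyces)),(Picea,Arabidopsis)),Danio)),((Bombus,Quercus),((Staphylococcus,(Tsuga,(Pseudotsuga,Pan))),Lycaon))).
That clade also contains Bombus, Larix, Lycaon, Pan, Pseudotsuga, Quercus, Tsuga, which are not in the proposed group, so the group is not monophyletic.

No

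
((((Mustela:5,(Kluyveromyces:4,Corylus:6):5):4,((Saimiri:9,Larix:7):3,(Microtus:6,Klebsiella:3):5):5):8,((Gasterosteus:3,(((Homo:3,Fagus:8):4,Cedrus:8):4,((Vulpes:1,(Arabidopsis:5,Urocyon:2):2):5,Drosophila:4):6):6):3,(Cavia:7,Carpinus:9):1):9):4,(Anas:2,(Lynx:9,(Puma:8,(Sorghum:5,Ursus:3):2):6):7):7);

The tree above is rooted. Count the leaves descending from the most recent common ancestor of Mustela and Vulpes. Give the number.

17

The MRCA of Mustela and Vulpes is the node subtending (((Mustela,(Kluyveromyces,Corylus)),((Saimiri,Larix),(Microtus,Klebsiella))),((Gasterosteus,(((Homo,Fagus),Cedrus),((Vulpes,(Arabidopsis,Urocyon)),Drosophila))),(Cavia,Carpinus))).
That clade contains 17 terminal taxa: Arabidopsis, Carpinus, Cavia, Cedrus, Corylus, Drosophila, Fagus, Gasterosteus, Homo, Klebsiella, Kluyveromyces, Larix, Microtus, Mustela, Saimiri, Urocyon, Vulpes.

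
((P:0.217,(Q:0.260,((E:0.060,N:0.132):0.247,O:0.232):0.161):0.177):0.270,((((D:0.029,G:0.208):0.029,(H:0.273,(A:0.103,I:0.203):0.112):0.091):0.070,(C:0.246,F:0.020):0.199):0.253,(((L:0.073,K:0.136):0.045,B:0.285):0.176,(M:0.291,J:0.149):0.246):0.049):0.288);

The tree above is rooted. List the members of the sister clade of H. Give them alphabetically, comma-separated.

A, I

H attaches to the tree at the node subtending (H,(A,I)).
The other lineage descending from that same node — the sister group — is (A,I); its 2 tips in alphabetical order are the answer.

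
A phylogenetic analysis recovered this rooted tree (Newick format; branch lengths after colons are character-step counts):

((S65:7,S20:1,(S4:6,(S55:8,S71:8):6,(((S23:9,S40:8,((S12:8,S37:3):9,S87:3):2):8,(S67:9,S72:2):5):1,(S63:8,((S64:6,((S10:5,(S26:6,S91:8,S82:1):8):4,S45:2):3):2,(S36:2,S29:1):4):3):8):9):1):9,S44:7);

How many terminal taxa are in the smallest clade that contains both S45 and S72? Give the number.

16

The MRCA of S45 and S72 is the node subtending (((S23,S40,((S12,S37),S87)),(S67,S72)),(S63,((S64,((S10,(S26,S91,S82)),S45)),(S36,S29)))).
That clade contains 16 terminal taxa: S10, S12, S23, S26, S29, S36, S37, S40, S45, S63, S64, S67, S72, S82, S87, S91.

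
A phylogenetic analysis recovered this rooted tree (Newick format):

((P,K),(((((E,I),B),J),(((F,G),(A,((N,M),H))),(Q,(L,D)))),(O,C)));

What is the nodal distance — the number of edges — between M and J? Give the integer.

The MRCA of M and J is the node subtending ((((E,I),B),J),(((F,G),(A,((N,M),H))),(Q,(L,D)))).
From M up to that node: 6 branches. From J up to the same node: 2 branches. Total: 6 + 2 = 8.

8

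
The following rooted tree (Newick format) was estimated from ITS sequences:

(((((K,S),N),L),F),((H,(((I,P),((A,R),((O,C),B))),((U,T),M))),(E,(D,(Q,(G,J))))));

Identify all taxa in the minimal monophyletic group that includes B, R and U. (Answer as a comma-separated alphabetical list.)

A, B, C, I, M, O, P, R, T, U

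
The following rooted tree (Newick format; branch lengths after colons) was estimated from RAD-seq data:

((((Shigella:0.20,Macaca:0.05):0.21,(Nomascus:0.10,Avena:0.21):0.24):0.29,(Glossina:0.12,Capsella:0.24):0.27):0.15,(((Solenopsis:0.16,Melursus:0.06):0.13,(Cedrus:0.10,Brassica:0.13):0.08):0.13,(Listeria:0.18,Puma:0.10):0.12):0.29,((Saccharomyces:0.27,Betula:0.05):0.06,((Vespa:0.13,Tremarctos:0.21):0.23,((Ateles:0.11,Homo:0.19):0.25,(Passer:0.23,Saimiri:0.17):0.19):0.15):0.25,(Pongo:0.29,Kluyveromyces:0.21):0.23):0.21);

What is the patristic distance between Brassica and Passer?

The path runs Brassica → … → MRCA → … → Passer; the MRCA is the root of the tree.
Branch lengths along that path: 0.13 + 0.08 + 0.13 + 0.29 + 0.21 + 0.25 + 0.15 + 0.19 + 0.23 = 1.66.

1.66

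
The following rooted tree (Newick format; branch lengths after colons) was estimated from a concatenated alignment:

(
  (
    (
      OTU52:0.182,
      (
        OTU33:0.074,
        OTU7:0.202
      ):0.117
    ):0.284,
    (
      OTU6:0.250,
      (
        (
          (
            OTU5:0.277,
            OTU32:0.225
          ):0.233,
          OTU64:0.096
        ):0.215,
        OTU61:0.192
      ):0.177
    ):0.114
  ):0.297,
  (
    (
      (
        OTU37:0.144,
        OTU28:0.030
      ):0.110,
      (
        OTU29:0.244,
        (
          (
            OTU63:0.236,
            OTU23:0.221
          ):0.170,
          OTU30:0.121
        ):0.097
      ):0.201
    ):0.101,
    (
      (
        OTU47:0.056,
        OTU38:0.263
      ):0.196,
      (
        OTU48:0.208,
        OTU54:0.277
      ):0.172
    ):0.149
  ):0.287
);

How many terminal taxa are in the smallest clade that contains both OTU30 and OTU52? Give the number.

18

The MRCA of OTU30 and OTU52 is the root, so the clade is the entire tree.
That clade contains 18 terminal taxa: OTU23, OTU28, OTU29, OTU30, OTU32, OTU33, OTU37, OTU38, OTU47, OTU48, OTU5, OTU52, OTU54, OTU6, OTU61, OTU63, OTU64, OTU7.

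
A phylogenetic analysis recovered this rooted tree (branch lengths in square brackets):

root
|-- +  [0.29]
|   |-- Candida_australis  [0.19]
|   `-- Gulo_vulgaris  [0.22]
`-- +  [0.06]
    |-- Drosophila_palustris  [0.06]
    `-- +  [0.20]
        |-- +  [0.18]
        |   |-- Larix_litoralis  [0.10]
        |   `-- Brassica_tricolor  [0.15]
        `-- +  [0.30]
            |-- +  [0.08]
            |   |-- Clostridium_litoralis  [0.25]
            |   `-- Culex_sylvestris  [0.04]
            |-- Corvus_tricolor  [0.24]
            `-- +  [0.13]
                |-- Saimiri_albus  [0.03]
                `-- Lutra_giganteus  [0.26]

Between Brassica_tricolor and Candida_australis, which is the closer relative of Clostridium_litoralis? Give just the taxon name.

Brassica_tricolor

The MRCA of Clostridium_litoralis and Brassica_tricolor subtends ((Larix_litoralis,Brassica_tricolor),((Clostridium_litoralis,Culex_sylvestris),Corvus_tricolor,(Saimiri_albus,Lutra_giganteus))) (7 taxa).
The MRCA of Clostridium_litoralis and Candida_australis is the root, subtending the entire tree (10 taxa).
The first is nested inside the second, so Clostridium_litoralis shares a more recent common ancestor with Brassica_tricolor.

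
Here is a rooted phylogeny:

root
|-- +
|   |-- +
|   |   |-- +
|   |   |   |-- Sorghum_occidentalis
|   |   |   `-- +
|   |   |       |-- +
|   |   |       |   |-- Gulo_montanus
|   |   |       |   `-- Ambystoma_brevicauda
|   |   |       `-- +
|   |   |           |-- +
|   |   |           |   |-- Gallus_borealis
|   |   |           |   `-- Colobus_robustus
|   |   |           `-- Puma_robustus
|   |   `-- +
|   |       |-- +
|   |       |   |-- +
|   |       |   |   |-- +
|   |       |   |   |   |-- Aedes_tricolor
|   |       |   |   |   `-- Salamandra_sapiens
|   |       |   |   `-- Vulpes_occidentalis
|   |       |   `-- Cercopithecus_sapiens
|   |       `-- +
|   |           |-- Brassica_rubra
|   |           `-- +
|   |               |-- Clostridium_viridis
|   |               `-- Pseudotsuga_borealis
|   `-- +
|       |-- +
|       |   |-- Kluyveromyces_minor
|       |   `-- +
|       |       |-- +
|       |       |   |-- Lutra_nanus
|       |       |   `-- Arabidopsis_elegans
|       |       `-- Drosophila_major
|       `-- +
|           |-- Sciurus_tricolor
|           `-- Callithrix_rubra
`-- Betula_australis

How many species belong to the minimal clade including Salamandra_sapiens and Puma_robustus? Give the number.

13

The MRCA of Salamandra_sapiens and Puma_robustus is the node subtending ((Sorghum_occidentalis,((Gulo_montanus,Ambystoma_brevicauda),((Gallus_borealis,Colobus_robustus),Puma_robustus))),((((Aedes_tricolor,Salamandra_sapiens),Vulpes_occidentalis),Cercopithecus_sapiens),(Brassica_rubra,(Clostridium_viridis,Pseudotsuga_borealis)))).
That clade contains 13 terminal taxa: Aedes_tricolor, Ambystoma_brevicauda, Brassica_rubra, Cercopithecus_sapiens, Clostridium_viridis, Colobus_robustus, Gallus_borealis, Gulo_montanus, Pseudotsuga_borealis, Puma_robustus, Salamandra_sapiens, Sorghum_occidentalis, Vulpes_occidentalis.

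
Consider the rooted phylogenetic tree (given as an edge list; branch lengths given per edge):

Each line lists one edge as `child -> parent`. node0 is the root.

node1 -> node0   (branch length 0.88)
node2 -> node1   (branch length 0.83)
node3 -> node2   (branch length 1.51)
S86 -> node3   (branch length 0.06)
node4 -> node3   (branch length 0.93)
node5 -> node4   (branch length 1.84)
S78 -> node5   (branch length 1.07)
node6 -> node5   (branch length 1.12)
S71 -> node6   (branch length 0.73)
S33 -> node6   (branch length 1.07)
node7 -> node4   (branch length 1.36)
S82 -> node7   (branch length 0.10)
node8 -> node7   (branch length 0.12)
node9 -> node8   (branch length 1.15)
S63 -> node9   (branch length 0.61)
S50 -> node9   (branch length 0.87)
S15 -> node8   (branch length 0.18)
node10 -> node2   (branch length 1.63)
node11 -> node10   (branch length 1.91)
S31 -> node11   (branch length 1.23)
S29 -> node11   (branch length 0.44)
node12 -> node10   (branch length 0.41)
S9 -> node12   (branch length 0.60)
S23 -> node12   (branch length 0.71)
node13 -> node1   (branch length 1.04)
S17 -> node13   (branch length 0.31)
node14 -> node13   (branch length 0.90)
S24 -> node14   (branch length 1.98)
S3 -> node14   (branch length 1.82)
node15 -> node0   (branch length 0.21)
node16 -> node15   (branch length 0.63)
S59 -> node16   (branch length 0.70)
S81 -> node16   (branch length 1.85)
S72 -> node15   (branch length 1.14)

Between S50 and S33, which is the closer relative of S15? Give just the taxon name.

The MRCA of S15 and S50 subtends ((S63,S50),S15) (3 taxa).
The MRCA of S15 and S33 subtends ((S78,(S71,S33)),(S82,((S63,S50),S15))) (7 taxa).
The first is nested inside the second, so S15 shares a more recent common ancestor with S50.

S50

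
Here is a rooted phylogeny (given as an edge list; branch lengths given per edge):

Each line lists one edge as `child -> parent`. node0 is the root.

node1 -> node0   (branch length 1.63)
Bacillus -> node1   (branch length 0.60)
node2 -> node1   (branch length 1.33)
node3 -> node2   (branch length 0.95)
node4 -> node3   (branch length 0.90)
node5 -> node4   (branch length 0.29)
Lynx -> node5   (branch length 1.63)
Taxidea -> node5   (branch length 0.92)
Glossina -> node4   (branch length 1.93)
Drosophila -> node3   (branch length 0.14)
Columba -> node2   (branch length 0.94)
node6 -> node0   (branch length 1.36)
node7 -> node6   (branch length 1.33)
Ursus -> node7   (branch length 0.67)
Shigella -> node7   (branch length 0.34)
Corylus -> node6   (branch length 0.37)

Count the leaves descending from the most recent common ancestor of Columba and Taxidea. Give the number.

The MRCA of Columba and Taxidea is the node subtending ((((Lynx,Taxidea),Glossina),Drosophila),Columba).
That clade contains 5 terminal taxa: Columba, Drosophila, Glossina, Lynx, Taxidea.

5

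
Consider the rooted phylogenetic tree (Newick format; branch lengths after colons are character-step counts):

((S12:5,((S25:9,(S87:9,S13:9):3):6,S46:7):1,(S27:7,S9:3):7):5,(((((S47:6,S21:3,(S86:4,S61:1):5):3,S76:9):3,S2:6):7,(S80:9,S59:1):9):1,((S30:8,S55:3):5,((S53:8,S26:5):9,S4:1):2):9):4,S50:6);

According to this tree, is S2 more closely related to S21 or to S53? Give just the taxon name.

S21

The MRCA of S2 and S21 subtends (((S47,S21,(S86,S61)),S76),S2) (6 taxa).
The MRCA of S2 and S53 subtends (((((S47,S21,(S86,S61)),S76),S2),(S80,S59)),((S30,S55),((S53,S26),S4))) (13 taxa).
The first is nested inside the second, so S2 shares a more recent common ancestor with S21.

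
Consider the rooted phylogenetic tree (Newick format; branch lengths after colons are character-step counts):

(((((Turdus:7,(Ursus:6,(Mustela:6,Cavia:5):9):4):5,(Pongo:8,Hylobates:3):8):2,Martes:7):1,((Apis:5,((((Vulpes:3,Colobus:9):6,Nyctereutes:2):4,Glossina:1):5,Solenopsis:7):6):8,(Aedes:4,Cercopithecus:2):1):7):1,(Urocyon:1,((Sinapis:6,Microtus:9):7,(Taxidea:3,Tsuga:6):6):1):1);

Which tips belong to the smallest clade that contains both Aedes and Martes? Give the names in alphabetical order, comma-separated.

Aedes, Apis, Cavia, Cercopithecus, Colobus, Glossina, Hylobates, Martes, Mustela, Nyctereutes, Pongo, Solenopsis, Turdus, Ursus, Vulpes

Tracing Aedes: it sits inside (Aedes,Cercopithecus).
Tracing Martes: it sits inside (((Turdus,(Ursus,(Mustela,Cavia))),(Pongo,Hylobates)),Martes).
The smallest clade enclosing both is ((((Turdus,(Ursus,(Mustela,Cavia))),(Pongo,Hylobates)),Martes),((Apis,((((Vulpes,Colobus),Nyctereutes),Glossina),Solenopsis)),(Aedes,Cercopithecus))); the answer is its 15 terminal taxa in alphabetical order.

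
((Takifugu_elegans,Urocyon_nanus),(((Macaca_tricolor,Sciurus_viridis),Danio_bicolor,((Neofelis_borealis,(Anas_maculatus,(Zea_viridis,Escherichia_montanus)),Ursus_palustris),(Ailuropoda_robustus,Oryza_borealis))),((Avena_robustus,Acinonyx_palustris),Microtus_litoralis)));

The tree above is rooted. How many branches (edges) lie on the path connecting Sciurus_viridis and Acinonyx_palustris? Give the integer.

6

The MRCA of Sciurus_viridis and Acinonyx_palustris is the node subtending (((Macaca_tricolor,Sciurus_viridis),Danio_bicolor,((Neofelis_borealis,(Anas_maculatus,(Zea_viridis,Escherichia_montanus)),Ursus_palustris),(Ailuropoda_robustus,Oryza_borealis))),((Avena_robustus,Acinonyx_palustris),Microtus_litoralis)).
From Sciurus_viridis up to that node: 3 branches. From Acinonyx_palustris up to the same node: 3 branches. Total: 3 + 3 = 6.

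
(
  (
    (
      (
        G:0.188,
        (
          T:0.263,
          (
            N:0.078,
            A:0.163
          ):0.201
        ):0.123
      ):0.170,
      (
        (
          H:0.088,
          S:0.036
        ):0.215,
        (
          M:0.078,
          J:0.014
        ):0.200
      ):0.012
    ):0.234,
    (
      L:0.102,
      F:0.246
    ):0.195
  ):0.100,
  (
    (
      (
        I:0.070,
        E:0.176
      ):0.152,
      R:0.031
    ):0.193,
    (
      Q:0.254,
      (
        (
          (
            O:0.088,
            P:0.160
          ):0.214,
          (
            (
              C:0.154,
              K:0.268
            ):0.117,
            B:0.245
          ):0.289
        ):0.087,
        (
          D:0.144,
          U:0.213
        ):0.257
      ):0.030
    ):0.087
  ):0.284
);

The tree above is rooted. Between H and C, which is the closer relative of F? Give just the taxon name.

H

The MRCA of F and H subtends (((G,(T,(N,A))),((H,S),(M,J))),(L,F)) (10 taxa).
The MRCA of F and C is the root, subtending the entire tree (21 taxa).
The first is nested inside the second, so F shares a more recent common ancestor with H.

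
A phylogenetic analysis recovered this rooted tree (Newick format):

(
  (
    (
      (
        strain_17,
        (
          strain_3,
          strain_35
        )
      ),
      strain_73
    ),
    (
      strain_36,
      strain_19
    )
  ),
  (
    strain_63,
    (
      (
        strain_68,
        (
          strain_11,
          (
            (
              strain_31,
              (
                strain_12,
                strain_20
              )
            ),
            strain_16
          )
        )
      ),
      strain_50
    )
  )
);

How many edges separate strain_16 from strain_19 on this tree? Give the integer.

The MRCA of strain_16 and strain_19 is the root of the tree.
From strain_16 up to that node: 6 branches. From strain_19 up to the same node: 3 branches. Total: 6 + 3 = 9.

9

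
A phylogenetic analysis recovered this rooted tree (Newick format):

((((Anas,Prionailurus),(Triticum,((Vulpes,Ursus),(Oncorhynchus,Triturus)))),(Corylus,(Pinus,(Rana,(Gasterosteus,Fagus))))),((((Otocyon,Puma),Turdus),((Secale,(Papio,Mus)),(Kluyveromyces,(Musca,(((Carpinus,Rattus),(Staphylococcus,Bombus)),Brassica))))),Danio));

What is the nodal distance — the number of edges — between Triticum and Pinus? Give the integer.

6

The MRCA of Triticum and Pinus is the node subtending (((Anas,Prionailurus),(Triticum,((Vulpes,Ursus),(Oncorhynchus,Triturus)))),(Corylus,(Pinus,(Rana,(Gasterosteus,Fagus))))).
From Triticum up to that node: 3 branches. From Pinus up to the same node: 3 branches. Total: 3 + 3 = 6.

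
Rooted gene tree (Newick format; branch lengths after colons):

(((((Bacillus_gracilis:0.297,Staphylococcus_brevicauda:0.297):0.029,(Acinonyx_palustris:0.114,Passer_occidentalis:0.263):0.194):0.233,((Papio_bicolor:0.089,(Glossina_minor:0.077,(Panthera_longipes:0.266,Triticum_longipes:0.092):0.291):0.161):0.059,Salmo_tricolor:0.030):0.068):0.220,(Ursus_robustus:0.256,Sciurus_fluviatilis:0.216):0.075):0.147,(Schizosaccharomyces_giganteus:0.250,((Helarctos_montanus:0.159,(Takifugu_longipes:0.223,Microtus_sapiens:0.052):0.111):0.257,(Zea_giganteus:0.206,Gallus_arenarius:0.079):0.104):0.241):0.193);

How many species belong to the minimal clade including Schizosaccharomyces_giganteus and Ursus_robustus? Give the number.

The MRCA of Schizosaccharomyces_giganteus and Ursus_robustus is the root, so the clade is the entire tree.
That clade contains 17 terminal taxa: Acinonyx_palustris, Bacillus_gracilis, Gallus_arenarius, Glossina_minor, Helarctos_montanus, Microtus_sapiens, Panthera_longipes, Papio_bicolor, Passer_occidentalis, Salmo_tricolor, Schizosaccharomyces_giganteus, Sciurus_fluviatilis, Staphylococcus_brevicauda, Takifugu_longipes, Triticum_longipes, Ursus_robustus, Zea_giganteus.

17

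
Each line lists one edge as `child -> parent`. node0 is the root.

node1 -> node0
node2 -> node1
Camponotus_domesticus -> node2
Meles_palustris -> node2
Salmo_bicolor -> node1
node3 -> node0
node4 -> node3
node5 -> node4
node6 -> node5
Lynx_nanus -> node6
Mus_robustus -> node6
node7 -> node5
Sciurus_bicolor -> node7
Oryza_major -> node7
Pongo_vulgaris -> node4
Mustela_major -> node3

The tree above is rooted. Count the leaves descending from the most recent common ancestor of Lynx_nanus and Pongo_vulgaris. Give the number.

The MRCA of Lynx_nanus and Pongo_vulgaris is the node subtending (((Lynx_nanus,Mus_robustus),(Sciurus_bicolor,Oryza_major)),Pongo_vulgaris).
That clade contains 5 terminal taxa: Lynx_nanus, Mus_robustus, Oryza_major, Pongo_vulgaris, Sciurus_bicolor.

5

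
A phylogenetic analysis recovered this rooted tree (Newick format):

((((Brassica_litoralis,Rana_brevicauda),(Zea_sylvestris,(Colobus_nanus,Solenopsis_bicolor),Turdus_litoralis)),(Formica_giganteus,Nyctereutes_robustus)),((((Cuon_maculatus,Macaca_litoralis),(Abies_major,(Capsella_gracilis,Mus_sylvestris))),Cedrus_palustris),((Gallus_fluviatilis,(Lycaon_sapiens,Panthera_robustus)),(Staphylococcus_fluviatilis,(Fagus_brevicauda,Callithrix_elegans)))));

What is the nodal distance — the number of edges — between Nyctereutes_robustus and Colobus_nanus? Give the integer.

6

The MRCA of Nyctereutes_robustus and Colobus_nanus is the node subtending (((Brassica_litoralis,Rana_brevicauda),(Zea_sylvestris,(Colobus_nanus,Solenopsis_bicolor),Turdus_litoralis)),(Formica_giganteus,Nyctereutes_robustus)).
From Nyctereutes_robustus up to that node: 2 branches. From Colobus_nanus up to the same node: 4 branches. Total: 2 + 4 = 6.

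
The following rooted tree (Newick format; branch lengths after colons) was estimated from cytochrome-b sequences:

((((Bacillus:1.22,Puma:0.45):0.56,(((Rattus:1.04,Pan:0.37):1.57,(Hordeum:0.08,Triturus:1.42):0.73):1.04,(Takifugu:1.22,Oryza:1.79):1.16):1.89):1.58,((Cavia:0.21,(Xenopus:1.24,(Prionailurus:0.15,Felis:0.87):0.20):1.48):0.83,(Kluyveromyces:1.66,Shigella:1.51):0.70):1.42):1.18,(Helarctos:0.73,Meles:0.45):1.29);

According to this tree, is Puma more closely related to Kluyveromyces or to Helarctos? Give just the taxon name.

The MRCA of Puma and Kluyveromyces subtends (((Bacillus,Puma),(((Rattus,Pan),(Hordeum,Triturus)),(Takifugu,Oryza))),((Cavia,(Xenopus,(Prionailurus,Felis))),(Kluyveromyces,Shigella))) (14 taxa).
The MRCA of Puma and Helarctos is the root, subtending the entire tree (16 taxa).
The first is nested inside the second, so Puma shares a more recent common ancestor with Kluyveromyces.

Kluyveromyces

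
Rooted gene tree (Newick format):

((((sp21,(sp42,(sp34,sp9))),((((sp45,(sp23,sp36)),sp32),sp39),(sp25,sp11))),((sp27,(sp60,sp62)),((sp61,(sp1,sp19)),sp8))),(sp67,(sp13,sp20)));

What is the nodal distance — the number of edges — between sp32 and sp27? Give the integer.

8

The MRCA of sp32 and sp27 is the node subtending (((sp21,(sp42,(sp34,sp9))),((((sp45,(sp23,sp36)),sp32),sp39),(sp25,sp11))),((sp27,(sp60,sp62)),((sp61,(sp1,sp19)),sp8))).
From sp32 up to that node: 5 branches. From sp27 up to the same node: 3 branches. Total: 5 + 3 = 8.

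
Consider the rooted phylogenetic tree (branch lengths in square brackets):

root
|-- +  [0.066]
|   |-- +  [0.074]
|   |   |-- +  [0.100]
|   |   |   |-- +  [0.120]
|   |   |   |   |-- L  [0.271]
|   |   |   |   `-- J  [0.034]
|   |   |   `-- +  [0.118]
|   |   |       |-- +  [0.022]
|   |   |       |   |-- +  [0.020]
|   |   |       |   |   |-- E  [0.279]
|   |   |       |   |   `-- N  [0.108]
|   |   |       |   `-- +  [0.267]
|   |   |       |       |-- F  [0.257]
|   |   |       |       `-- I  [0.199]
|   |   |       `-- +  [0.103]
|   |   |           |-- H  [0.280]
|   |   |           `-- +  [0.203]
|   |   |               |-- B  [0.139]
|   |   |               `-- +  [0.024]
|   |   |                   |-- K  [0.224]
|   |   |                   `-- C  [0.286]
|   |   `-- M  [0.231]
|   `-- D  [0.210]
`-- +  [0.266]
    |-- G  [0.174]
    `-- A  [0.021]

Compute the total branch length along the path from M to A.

0.658

The path runs M → … → MRCA → … → A; the MRCA is the root of the tree.
Branch lengths along that path: 0.231 + 0.074 + 0.066 + 0.266 + 0.021 = 0.658.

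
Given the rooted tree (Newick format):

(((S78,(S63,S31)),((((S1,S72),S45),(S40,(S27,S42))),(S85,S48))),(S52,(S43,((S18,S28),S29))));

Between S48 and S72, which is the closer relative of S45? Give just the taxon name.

S72

The MRCA of S45 and S72 subtends ((S1,S72),S45) (3 taxa).
The MRCA of S45 and S48 subtends ((((S1,S72),S45),(S40,(S27,S42))),(S85,S48)) (8 taxa).
The first is nested inside the second, so S45 shares a more recent common ancestor with S72.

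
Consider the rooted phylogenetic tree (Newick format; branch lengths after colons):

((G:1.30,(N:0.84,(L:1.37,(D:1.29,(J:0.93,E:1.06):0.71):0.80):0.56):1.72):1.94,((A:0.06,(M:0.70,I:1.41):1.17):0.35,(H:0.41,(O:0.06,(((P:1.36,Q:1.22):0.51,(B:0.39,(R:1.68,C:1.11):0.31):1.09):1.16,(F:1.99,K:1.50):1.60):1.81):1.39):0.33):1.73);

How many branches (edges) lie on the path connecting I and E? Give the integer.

The MRCA of I and E is the root of the tree.
From I up to that node: 4 branches. From E up to the same node: 6 branches. Total: 4 + 6 = 10.

10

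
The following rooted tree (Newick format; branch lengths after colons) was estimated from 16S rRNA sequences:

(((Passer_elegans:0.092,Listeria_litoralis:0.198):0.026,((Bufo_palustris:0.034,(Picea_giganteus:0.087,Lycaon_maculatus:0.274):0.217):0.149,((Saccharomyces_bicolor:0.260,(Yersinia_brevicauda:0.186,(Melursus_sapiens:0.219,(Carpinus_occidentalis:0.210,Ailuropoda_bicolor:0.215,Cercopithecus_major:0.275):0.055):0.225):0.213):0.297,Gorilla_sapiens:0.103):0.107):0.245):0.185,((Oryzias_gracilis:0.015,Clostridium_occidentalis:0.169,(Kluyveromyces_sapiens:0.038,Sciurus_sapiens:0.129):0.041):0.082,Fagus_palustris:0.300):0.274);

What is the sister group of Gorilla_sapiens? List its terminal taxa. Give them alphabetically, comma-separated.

Ailuropoda_bicolor, Carpinus_occidentalis, Cercopithecus_major, Melursus_sapiens, Saccharomyces_bicolor, Yersinia_brevicauda

Gorilla_sapiens attaches to the tree at the node subtending ((Saccharomyces_bicolor,(Yersinia_brevicauda,(Melursus_sapiens,(Carpinus_occidentalis,Ailuropoda_bicolor,Cercopithecus_major)))),Gorilla_sapiens).
The other lineage descending from that same node — the sister group — is (Saccharomyces_bicolor,(Yersinia_brevicauda,(Melursus_sapiens,(Carpinus_occidentalis,Ailuropoda_bicolor,Cercopithecus_major)))); its 6 tips in alphabetical order are the answer.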